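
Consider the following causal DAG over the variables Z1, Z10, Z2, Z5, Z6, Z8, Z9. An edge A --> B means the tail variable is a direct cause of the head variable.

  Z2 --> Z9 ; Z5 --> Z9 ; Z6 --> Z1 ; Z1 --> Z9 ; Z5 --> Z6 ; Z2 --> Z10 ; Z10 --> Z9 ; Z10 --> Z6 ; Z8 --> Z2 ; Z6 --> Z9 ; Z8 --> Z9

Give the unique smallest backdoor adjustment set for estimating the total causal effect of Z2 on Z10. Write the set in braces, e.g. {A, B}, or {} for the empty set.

Variables eligible for adjustment (non-descendants of Z2, excluding Z2 and Z10): {Z5, Z8}.
Backdoor paths from Z2 to Z10:
  P1: Z2 <- Z8 -> Z9 <- Z5 -> Z6 <- Z10
  P2: Z2 <- Z8 -> Z9 <- Z10
  P3: Z2 <- Z8 -> Z9 <- Z6 <- Z10
  P4: Z2 <- Z8 -> Z9 <- Z1 <- Z6 <- Z10
Each backdoor path contains an unconditioned collider, so every path is already blocked with the empty conditioning set:
  P1: blocked at collider Z9 (neither it nor any descendant is in the conditioning set).
  P2: blocked at collider Z9 (neither it nor any descendant is in the conditioning set).
  P3: blocked at collider Z9 (neither it nor any descendant is in the conditioning set).
  P4: blocked at collider Z9 (neither it nor any descendant is in the conditioning set).
The empty set is therefore the unique smallest valid set.

{}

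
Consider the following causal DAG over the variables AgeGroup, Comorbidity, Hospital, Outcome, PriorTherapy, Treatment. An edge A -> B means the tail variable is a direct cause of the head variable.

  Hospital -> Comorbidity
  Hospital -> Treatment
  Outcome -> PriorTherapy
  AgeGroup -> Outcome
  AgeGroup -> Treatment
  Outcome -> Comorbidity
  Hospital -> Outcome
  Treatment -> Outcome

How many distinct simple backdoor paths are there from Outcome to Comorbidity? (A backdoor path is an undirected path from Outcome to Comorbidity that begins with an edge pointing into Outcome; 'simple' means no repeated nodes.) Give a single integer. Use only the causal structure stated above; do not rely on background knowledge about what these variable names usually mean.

A backdoor path from Outcome to Comorbidity is any simple undirected path whose first edge points into Outcome (i.e. leaves Outcome via a parent).
Parents of Outcome: {AgeGroup, Hospital, Treatment}.
Enumerating:
  P1: Outcome <- Hospital -> Comorbidity
  P2: Outcome <- AgeGroup -> Treatment <- Hospital -> Comorbidity
  P3: Outcome <- Treatment <- Hospital -> Comorbidity
That exhausts the simple backdoor paths. Count: 3.

3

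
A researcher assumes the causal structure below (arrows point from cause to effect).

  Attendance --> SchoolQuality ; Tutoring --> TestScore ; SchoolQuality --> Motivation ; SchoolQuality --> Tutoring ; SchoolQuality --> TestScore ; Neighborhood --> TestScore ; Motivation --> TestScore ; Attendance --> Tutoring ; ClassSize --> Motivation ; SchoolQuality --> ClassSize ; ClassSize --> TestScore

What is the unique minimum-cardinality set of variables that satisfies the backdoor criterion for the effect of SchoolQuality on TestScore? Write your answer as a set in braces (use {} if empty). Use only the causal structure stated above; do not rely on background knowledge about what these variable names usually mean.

{Attendance}

Variables eligible for adjustment (non-descendants of SchoolQuality, excluding SchoolQuality and TestScore): {Attendance, Neighborhood}.
Backdoor paths from SchoolQuality to TestScore:
  P1: SchoolQuality <- Attendance -> Tutoring -> TestScore
The empty set is not sufficient: P1 (SchoolQuality <- Attendance -> Tutoring -> TestScore) has no collider blocking it and no conditioned non-collider, so it is open.
Try {Attendance}:
  P1: blocked at fork node Attendance ∈ conditioning set.
{Attendance} contains no descendant of SchoolQuality and blocks every backdoor path.
No other singleton works — e.g. {Neighborhood} leaves P1 open — so {Attendance} is the unique smallest valid adjustment set.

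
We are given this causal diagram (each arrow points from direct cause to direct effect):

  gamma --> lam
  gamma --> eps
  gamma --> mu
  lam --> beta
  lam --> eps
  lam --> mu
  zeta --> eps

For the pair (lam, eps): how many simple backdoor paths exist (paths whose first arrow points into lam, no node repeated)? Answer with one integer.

A backdoor path from lam to eps is any simple undirected path whose first edge points into lam (i.e. leaves lam via a parent).
Parents of lam: {gamma}.
Enumerating:
  P1: lam <- gamma -> eps
That exhausts the simple backdoor paths. Count: 1.

1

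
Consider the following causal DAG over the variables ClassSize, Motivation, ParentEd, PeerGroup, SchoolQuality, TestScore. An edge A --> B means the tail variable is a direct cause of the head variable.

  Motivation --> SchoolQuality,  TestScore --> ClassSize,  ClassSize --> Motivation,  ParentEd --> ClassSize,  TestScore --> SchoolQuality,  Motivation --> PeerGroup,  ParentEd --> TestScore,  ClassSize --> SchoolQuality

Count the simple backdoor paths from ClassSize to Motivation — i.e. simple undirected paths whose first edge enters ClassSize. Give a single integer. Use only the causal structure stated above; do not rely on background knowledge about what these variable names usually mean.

A backdoor path from ClassSize to Motivation is any simple undirected path whose first edge points into ClassSize (i.e. leaves ClassSize via a parent).
Parents of ClassSize: {ParentEd, TestScore}.
Enumerating:
  P1: ClassSize <- ParentEd -> TestScore -> SchoolQuality <- Motivation
  P2: ClassSize <- TestScore -> SchoolQuality <- Motivation
That exhausts the simple backdoor paths. Count: 2.

2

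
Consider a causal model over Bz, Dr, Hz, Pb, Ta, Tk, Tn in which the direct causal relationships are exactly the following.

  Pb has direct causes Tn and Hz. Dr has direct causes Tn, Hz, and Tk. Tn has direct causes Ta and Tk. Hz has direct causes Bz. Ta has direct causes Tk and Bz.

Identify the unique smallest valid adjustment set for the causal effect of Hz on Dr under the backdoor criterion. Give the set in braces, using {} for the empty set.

Variables eligible for adjustment (non-descendants of Hz, excluding Hz and Dr): {Bz, Ta, Tk, Tn}.
Backdoor paths from Hz to Dr:
  P1: Hz <- Bz -> Ta <- Tk -> Tn -> Dr
  P2: Hz <- Bz -> Ta <- Tk -> Dr
  P3: Hz <- Bz -> Ta -> Tn <- Tk -> Dr
  P4: Hz <- Bz -> Ta -> Tn -> Dr
The empty set is not sufficient: P4 (Hz <- Bz -> Ta -> Tn -> Dr) has no collider blocking it and no conditioned non-collider, so it is open.
Try {Bz}:
  P1: blocked at fork node Bz ∈ conditioning set.
  P2: blocked at fork node Bz ∈ conditioning set.
  P3: blocked at fork node Bz ∈ conditioning set.
  P4: blocked at fork node Bz ∈ conditioning set.
{Bz} contains no descendant of Hz and blocks every backdoor path.
No other singleton works — e.g. {Tk} leaves P4 open — so {Bz} is the unique smallest valid adjustment set.

{Bz}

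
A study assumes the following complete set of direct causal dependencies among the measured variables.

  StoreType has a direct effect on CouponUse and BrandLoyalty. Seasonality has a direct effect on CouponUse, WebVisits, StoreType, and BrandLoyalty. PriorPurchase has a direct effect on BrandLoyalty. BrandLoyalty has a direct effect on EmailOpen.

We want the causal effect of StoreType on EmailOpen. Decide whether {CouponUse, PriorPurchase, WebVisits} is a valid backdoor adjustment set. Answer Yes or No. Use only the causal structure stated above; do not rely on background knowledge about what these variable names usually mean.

No

Backdoor paths from StoreType to EmailOpen (paths whose first edge points into StoreType):
  P1: StoreType <- Seasonality -> BrandLoyalty -> EmailOpen
Condition 1 (no descendant of StoreType in the set): FAILS — CouponUse is a descendant of StoreType.
Condition 2 (every backdoor path blocked by {CouponUse, PriorPurchase, WebVisits}):
  P1: open — no interior node is in the conditioning set.
{CouponUse, PriorPurchase, WebVisits} does not satisfy the backdoor criterion.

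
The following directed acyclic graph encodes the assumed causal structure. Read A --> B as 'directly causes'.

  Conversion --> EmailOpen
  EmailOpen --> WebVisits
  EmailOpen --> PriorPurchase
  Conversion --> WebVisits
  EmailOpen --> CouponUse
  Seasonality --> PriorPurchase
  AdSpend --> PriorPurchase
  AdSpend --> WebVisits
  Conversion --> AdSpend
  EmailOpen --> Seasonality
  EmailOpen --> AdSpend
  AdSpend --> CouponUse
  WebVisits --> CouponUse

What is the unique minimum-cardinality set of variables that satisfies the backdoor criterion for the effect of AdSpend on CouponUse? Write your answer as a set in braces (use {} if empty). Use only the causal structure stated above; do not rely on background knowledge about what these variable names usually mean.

{Conversion, EmailOpen}

Variables eligible for adjustment (non-descendants of AdSpend, excluding AdSpend and CouponUse): {Conversion, EmailOpen, Seasonality}.
Backdoor paths from AdSpend to CouponUse:
  P1: AdSpend <- Conversion -> EmailOpen -> WebVisits -> CouponUse
  P2: AdSpend <- Conversion -> EmailOpen -> CouponUse
  P3: AdSpend <- Conversion -> WebVisits <- EmailOpen -> CouponUse
  P4: AdSpend <- Conversion -> WebVisits -> CouponUse
  P5: AdSpend <- EmailOpen <- Conversion -> WebVisits -> CouponUse
  P6: AdSpend <- EmailOpen -> WebVisits -> CouponUse
  P7: AdSpend <- EmailOpen -> CouponUse
The empty set is not sufficient: P1 (AdSpend <- Conversion -> EmailOpen -> WebVisits -> CouponUse) has no collider blocking it and no conditioned non-collider, so it is open.
Try {Conversion, EmailOpen}:
  P1: blocked at fork node Conversion ∈ conditioning set.
  P2: blocked at fork node Conversion ∈ conditioning set.
  P3: blocked at fork node Conversion ∈ conditioning set.
  P4: blocked at fork node Conversion ∈ conditioning set.
  P5: blocked at chain node EmailOpen ∈ conditioning set.
  P6: blocked at fork node EmailOpen ∈ conditioning set.
  P7: blocked at fork node EmailOpen ∈ conditioning set.
{Conversion, EmailOpen} contains no descendant of AdSpend and blocks every backdoor path.
Every element of {Conversion, EmailOpen} is needed (dropping Conversion leaves P4 open; dropping EmailOpen leaves P6 open), so no proper subset is valid.
Among all size-2 subsets of the eligible variables, only {Conversion, EmailOpen} blocks every backdoor path, so it is the unique smallest valid adjustment set.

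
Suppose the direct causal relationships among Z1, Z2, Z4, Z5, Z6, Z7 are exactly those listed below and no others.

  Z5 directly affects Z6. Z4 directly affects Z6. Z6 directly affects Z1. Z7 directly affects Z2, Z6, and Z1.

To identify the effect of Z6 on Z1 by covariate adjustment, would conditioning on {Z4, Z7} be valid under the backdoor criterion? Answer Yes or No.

Backdoor paths from Z6 to Z1 (paths whose first edge points into Z6):
  P1: Z6 <- Z7 -> Z1
Condition 1 (no descendant of Z6 in the set): holds — descendants of Z6 are {Z1}; none are in {Z4, Z7}.
Condition 2 (every backdoor path blocked by {Z4, Z7}):
  P1: blocked at fork node Z7 ∈ conditioning set.
{Z4, Z7} satisfies the backdoor criterion.

Yes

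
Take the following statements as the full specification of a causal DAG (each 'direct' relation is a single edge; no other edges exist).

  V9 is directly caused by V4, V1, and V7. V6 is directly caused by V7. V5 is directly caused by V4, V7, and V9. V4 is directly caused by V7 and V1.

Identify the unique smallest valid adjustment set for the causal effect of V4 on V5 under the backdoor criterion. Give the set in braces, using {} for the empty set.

{V1, V7}

Variables eligible for adjustment (non-descendants of V4, excluding V4 and V5): {V1, V6, V7}.
Backdoor paths from V4 to V5:
  P1: V4 <- V1 -> V9 <- V7 -> V5
  P2: V4 <- V1 -> V9 -> V5
  P3: V4 <- V7 -> V9 -> V5
  P4: V4 <- V7 -> V5
The empty set is not sufficient: P2 (V4 <- V1 -> V9 -> V5) has no collider blocking it and no conditioned non-collider, so it is open.
Try {V1, V7}:
  P1: blocked at fork node V1 ∈ conditioning set.
  P2: blocked at fork node V1 ∈ conditioning set.
  P3: blocked at fork node V7 ∈ conditioning set.
  P4: blocked at fork node V7 ∈ conditioning set.
{V1, V7} contains no descendant of V4 and blocks every backdoor path.
Every element of {V1, V7} is needed (dropping V1 leaves P2 open; dropping V7 leaves P3 open), so no proper subset is valid.
Among all size-2 subsets of the eligible variables, only {V1, V7} blocks every backdoor path, so it is the unique smallest valid adjustment set.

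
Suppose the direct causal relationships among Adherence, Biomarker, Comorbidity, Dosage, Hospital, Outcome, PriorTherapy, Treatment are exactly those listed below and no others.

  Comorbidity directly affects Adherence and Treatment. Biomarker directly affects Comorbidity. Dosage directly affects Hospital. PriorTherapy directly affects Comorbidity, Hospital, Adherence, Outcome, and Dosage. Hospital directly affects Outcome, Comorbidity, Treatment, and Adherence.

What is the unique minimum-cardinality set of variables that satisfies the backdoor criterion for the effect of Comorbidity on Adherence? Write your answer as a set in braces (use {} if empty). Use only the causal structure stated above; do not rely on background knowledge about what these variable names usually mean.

Variables eligible for adjustment (non-descendants of Comorbidity, excluding Comorbidity and Adherence): {Biomarker, Dosage, Hospital, Outcome, PriorTherapy}.
Backdoor paths from Comorbidity to Adherence:
  P1: Comorbidity <- PriorTherapy -> Dosage -> Hospital -> Adherence
  P2: Comorbidity <- PriorTherapy -> Hospital -> Adherence
  P3: Comorbidity <- PriorTherapy -> Outcome <- Hospital -> Adherence
  P4: Comorbidity <- PriorTherapy -> Adherence
  P5: Comorbidity <- Hospital <- PriorTherapy -> Adherence
  P6: Comorbidity <- Hospital <- Dosage <- PriorTherapy -> Adherence
  P7: Comorbidity <- Hospital -> Outcome <- PriorTherapy -> Adherence
  P8: Comorbidity <- Hospital -> Adherence
The empty set is not sufficient: P1 (Comorbidity <- PriorTherapy -> Dosage -> Hospital -> Adherence) has no collider blocking it and no conditioned non-collider, so it is open.
Try {Hospital, PriorTherapy}:
  P1: blocked at fork node PriorTherapy ∈ conditioning set.
  P2: blocked at fork node PriorTherapy ∈ conditioning set.
  P3: blocked at fork node PriorTherapy ∈ conditioning set.
  P4: blocked at fork node PriorTherapy ∈ conditioning set.
  P5: blocked at chain node Hospital ∈ conditioning set.
  P6: blocked at chain node Hospital ∈ conditioning set.
  P7: blocked at fork node Hospital ∈ conditioning set.
  P8: blocked at fork node Hospital ∈ conditioning set.
{Hospital, PriorTherapy} contains no descendant of Comorbidity and blocks every backdoor path.
Every element of {Hospital, PriorTherapy} is needed (dropping Hospital leaves P8 open; dropping PriorTherapy leaves P4 open), so no proper subset is valid.
Among all size-2 subsets of the eligible variables, only {Hospital, PriorTherapy} blocks every backdoor path, so it is the unique smallest valid adjustment set.

{Hospital, PriorTherapy}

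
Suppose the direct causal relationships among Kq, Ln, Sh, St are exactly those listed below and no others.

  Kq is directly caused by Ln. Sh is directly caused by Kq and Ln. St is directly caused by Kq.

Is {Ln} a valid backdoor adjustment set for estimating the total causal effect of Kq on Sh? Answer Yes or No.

Backdoor paths from Kq to Sh (paths whose first edge points into Kq):
  P1: Kq <- Ln -> Sh
Condition 1 (no descendant of Kq in the set): holds — descendants of Kq are {Sh, St}; none are in {Ln}.
Condition 2 (every backdoor path blocked by {Ln}):
  P1: blocked at fork node Ln ∈ conditioning set.
{Ln} satisfies the backdoor criterion.

Yes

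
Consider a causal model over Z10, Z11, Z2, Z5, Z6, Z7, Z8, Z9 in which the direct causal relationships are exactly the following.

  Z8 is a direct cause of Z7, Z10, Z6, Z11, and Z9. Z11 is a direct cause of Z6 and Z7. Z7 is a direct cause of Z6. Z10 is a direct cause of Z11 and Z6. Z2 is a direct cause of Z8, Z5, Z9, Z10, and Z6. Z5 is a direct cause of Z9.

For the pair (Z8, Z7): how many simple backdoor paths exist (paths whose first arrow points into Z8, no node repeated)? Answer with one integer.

7

A backdoor path from Z8 to Z7 is any simple undirected path whose first edge points into Z8 (i.e. leaves Z8 via a parent).
Parents of Z8: {Z2}.
Enumerating:
  P1: Z8 <- Z2 -> Z10 -> Z11 -> Z7
  P2: Z8 <- Z2 -> Z10 -> Z11 -> Z6 <- Z7
  P3: Z8 <- Z2 -> Z10 -> Z6 <- Z11 -> Z7
  P4: Z8 <- Z2 -> Z10 -> Z6 <- Z7
  P5: Z8 <- Z2 -> Z6 <- Z10 -> Z11 -> Z7
  P6: Z8 <- Z2 -> Z6 <- Z11 -> Z7
  P7: Z8 <- Z2 -> Z6 <- Z7
That exhausts the simple backdoor paths. Count: 7.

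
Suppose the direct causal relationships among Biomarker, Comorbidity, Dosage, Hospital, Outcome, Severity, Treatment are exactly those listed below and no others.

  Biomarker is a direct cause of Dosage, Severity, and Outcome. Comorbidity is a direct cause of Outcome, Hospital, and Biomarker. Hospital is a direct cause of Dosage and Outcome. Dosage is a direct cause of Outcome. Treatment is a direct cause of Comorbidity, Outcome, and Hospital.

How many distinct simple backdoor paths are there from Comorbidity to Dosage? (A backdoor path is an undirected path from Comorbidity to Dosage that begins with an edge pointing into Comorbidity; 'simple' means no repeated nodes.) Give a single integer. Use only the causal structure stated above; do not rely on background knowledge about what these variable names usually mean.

A backdoor path from Comorbidity to Dosage is any simple undirected path whose first edge points into Comorbidity (i.e. leaves Comorbidity via a parent).
Parents of Comorbidity: {Treatment}.
Enumerating:
  P1: Comorbidity <- Treatment -> Hospital -> Dosage
  P2: Comorbidity <- Treatment -> Hospital -> Outcome <- Biomarker -> Dosage
  P3: Comorbidity <- Treatment -> Hospital -> Outcome <- Dosage
  P4: Comorbidity <- Treatment -> Outcome <- Biomarker -> Dosage
  P5: Comorbidity <- Treatment -> Outcome <- Hospital -> Dosage
  P6: Comorbidity <- Treatment -> Outcome <- Dosage
That exhausts the simple backdoor paths. Count: 6.

6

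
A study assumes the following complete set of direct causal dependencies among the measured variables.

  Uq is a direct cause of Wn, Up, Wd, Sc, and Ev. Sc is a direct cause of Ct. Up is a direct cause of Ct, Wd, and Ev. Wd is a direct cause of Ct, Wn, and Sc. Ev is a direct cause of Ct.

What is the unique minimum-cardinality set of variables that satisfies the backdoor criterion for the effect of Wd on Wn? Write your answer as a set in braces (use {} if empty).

Variables eligible for adjustment (non-descendants of Wd, excluding Wd and Wn): {Ev, Up, Uq}.
Backdoor paths from Wd to Wn:
  P1: Wd <- Uq -> Wn
  P2: Wd <- Up <- Uq -> Wn
  P3: Wd <- Up -> Ev <- Uq -> Wn
  P4: Wd <- Up -> Ev -> Ct <- Sc <- Uq -> Wn
  P5: Wd <- Up -> Ct <- Sc <- Uq -> Wn
  P6: Wd <- Up -> Ct <- Ev <- Uq -> Wn
The empty set is not sufficient: P1 (Wd <- Uq -> Wn) has no collider blocking it and no conditioned non-collider, so it is open.
Try {Uq}:
  P1: blocked at fork node Uq ∈ conditioning set.
  P2: blocked at fork node Uq ∈ conditioning set.
  P3: blocked at collider Ev (neither it nor any descendant is in the conditioning set).
  P4: blocked at collider Ct (neither it nor any descendant is in the conditioning set).
  P5: blocked at collider Ct (neither it nor any descendant is in the conditioning set).
  P6: blocked at collider Ct (neither it nor any descendant is in the conditioning set).
{Uq} contains no descendant of Wd and blocks every backdoor path.
No other singleton works — e.g. {Up} leaves P1 open — so {Uq} is the unique smallest valid adjustment set.

{Uq}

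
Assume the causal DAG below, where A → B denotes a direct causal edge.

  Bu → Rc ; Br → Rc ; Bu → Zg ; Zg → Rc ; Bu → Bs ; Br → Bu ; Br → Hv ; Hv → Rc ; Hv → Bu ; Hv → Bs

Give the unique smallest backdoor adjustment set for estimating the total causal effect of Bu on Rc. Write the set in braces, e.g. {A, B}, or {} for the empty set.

Variables eligible for adjustment (non-descendants of Bu, excluding Bu and Rc): {Br, Hv}.
Backdoor paths from Bu to Rc:
  P1: Bu <- Br -> Hv -> Rc
  P2: Bu <- Br -> Rc
  P3: Bu <- Hv <- Br -> Rc
  P4: Bu <- Hv -> Rc
The empty set is not sufficient: P1 (Bu <- Br -> Hv -> Rc) has no collider blocking it and no conditioned non-collider, so it is open.
Try {Br, Hv}:
  P1: blocked at fork node Br ∈ conditioning set.
  P2: blocked at fork node Br ∈ conditioning set.
  P3: blocked at chain node Hv ∈ conditioning set.
  P4: blocked at fork node Hv ∈ conditioning set.
{Br, Hv} contains no descendant of Bu and blocks every backdoor path.
Every element of {Br, Hv} is needed (dropping Br leaves P2 open; dropping Hv leaves P4 open), so no proper subset is valid.
Among all size-2 subsets of the eligible variables, only {Br, Hv} blocks every backdoor path, so it is the unique smallest valid adjustment set.

{Br, Hv}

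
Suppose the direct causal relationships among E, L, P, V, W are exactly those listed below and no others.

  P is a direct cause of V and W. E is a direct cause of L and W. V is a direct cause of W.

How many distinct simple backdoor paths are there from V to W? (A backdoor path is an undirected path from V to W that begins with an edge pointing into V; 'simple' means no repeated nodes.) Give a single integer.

1

A backdoor path from V to W is any simple undirected path whose first edge points into V (i.e. leaves V via a parent).
Parents of V: {P}.
Enumerating:
  P1: V <- P -> W
That exhausts the simple backdoor paths. Count: 1.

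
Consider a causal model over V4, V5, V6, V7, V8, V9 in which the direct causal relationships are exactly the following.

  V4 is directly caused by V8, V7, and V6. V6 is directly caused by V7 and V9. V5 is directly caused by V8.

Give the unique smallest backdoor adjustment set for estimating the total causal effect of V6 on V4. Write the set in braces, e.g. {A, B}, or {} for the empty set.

{V7}

Variables eligible for adjustment (non-descendants of V6, excluding V6 and V4): {V5, V7, V8, V9}.
Backdoor paths from V6 to V4:
  P1: V6 <- V7 -> V4
The empty set is not sufficient: P1 (V6 <- V7 -> V4) has no collider blocking it and no conditioned non-collider, so it is open.
Try {V7}:
  P1: blocked at fork node V7 ∈ conditioning set.
{V7} contains no descendant of V6 and blocks every backdoor path.
No other singleton works — e.g. {V9} leaves P1 open — so {V7} is the unique smallest valid adjustment set.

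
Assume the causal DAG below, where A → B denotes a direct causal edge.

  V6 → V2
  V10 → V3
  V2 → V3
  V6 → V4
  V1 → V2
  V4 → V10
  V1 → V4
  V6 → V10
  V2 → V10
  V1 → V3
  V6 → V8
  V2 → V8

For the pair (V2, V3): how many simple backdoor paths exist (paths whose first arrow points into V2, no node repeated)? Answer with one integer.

A backdoor path from V2 to V3 is any simple undirected path whose first edge points into V2 (i.e. leaves V2 via a parent).
Parents of V2: {V1, V6}.
Enumerating:
  P1: V2 <- V6 -> V4 <- V1 -> V3
  P2: V2 <- V6 -> V4 -> V10 -> V3
  P3: V2 <- V6 -> V10 <- V4 <- V1 -> V3
  P4: V2 <- V6 -> V10 -> V3
  P5: V2 <- V1 -> V4 <- V6 -> V10 -> V3
  P6: V2 <- V1 -> V4 -> V10 -> V3
  P7: V2 <- V1 -> V3
That exhausts the simple backdoor paths. Count: 7.

7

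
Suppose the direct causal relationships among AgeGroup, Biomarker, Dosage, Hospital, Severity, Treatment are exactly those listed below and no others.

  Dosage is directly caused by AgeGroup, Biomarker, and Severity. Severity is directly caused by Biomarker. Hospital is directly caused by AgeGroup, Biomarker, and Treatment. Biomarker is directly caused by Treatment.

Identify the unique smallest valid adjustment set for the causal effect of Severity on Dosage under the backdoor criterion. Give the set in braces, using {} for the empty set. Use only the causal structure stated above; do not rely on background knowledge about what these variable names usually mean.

Variables eligible for adjustment (non-descendants of Severity, excluding Severity and Dosage): {AgeGroup, Biomarker, Hospital, Treatment}.
Backdoor paths from Severity to Dosage:
  P1: Severity <- Biomarker <- Treatment -> Hospital <- AgeGroup -> Dosage
  P2: Severity <- Biomarker -> Hospital <- AgeGroup -> Dosage
  P3: Severity <- Biomarker -> Dosage
The empty set is not sufficient: P3 (Severity <- Biomarker -> Dosage) has no collider blocking it and no conditioned non-collider, so it is open.
Try {Biomarker}:
  P1: blocked at chain node Biomarker ∈ conditioning set.
  P2: blocked at fork node Biomarker ∈ conditioning set.
  P3: blocked at fork node Biomarker ∈ conditioning set.
{Biomarker} contains no descendant of Severity and blocks every backdoor path.
No other singleton works — e.g. {Treatment} leaves P3 open — so {Biomarker} is the unique smallest valid adjustment set.

{Biomarker}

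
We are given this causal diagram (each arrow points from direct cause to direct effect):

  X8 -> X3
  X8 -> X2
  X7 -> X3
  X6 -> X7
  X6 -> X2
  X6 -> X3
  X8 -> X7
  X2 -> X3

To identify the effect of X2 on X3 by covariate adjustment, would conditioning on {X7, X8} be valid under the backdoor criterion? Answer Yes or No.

Backdoor paths from X2 to X3 (paths whose first edge points into X2):
  P1: X2 <- X6 -> X7 <- X8 -> X3
  P2: X2 <- X6 -> X7 -> X3
  P3: X2 <- X6 -> X3
  P4: X2 <- X8 -> X7 <- X6 -> X3
  P5: X2 <- X8 -> X7 -> X3
  P6: X2 <- X8 -> X3
Condition 1 (no descendant of X2 in the set): holds — descendants of X2 are {X3}; none are in {X7, X8}.
Condition 2 (every backdoor path blocked by {X7, X8}):
  P1: blocked at fork node X8 ∈ conditioning set.
  P2: blocked at chain node X7 ∈ conditioning set.
  P3: open — no interior node is in the conditioning set.
  P4: blocked at fork node X8 ∈ conditioning set.
  P5: blocked at fork node X8 ∈ conditioning set.
  P6: blocked at fork node X8 ∈ conditioning set.
{X7, X8} does not satisfy the backdoor criterion.

No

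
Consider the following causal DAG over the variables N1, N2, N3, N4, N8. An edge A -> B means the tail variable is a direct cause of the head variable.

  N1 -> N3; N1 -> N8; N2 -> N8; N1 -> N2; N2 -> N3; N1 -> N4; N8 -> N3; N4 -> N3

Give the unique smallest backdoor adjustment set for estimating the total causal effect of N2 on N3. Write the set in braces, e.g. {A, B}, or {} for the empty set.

{N1}

Variables eligible for adjustment (non-descendants of N2, excluding N2 and N3): {N1, N4}.
Backdoor paths from N2 to N3:
  P1: N2 <- N1 -> N4 -> N3
  P2: N2 <- N1 -> N8 -> N3
  P3: N2 <- N1 -> N3
The empty set is not sufficient: P1 (N2 <- N1 -> N4 -> N3) has no collider blocking it and no conditioned non-collider, so it is open.
Try {N1}:
  P1: blocked at fork node N1 ∈ conditioning set.
  P2: blocked at fork node N1 ∈ conditioning set.
  P3: blocked at fork node N1 ∈ conditioning set.
{N1} contains no descendant of N2 and blocks every backdoor path.
No other singleton works — e.g. {N4} leaves P2 open — so {N1} is the unique smallest valid adjustment set.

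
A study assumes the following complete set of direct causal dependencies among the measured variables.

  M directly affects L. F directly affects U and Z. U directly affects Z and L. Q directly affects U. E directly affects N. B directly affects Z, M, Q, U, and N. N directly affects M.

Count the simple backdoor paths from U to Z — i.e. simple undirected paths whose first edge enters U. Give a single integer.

3

A backdoor path from U to Z is any simple undirected path whose first edge points into U (i.e. leaves U via a parent).
Parents of U: {B, F, Q}.
Enumerating:
  P1: U <- B -> Z
  P2: U <- Q <- B -> Z
  P3: U <- F -> Z
That exhausts the simple backdoor paths. Count: 3.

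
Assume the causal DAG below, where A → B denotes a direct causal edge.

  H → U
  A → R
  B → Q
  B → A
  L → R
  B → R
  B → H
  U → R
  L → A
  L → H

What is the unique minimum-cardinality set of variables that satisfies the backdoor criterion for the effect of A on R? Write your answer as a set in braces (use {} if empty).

{B, L}

Variables eligible for adjustment (non-descendants of A, excluding A and R): {B, H, L, Q, U}.
Backdoor paths from A to R:
  P1: A <- L -> H <- B -> R
  P2: A <- L -> H -> U -> R
  P3: A <- L -> R
  P4: A <- B -> H <- L -> R
  P5: A <- B -> H -> U -> R
  P6: A <- B -> R
The empty set is not sufficient: P2 (A <- L -> H -> U -> R) has no collider blocking it and no conditioned non-collider, so it is open.
Try {B, L}:
  P1: blocked at fork node L ∈ conditioning set.
  P2: blocked at fork node L ∈ conditioning set.
  P3: blocked at fork node L ∈ conditioning set.
  P4: blocked at fork node B ∈ conditioning set.
  P5: blocked at fork node B ∈ conditioning set.
  P6: blocked at fork node B ∈ conditioning set.
{B, L} contains no descendant of A and blocks every backdoor path.
Every element of {B, L} is needed (dropping B leaves P5 open; dropping L leaves P2 open), so no proper subset is valid.
Among all size-2 subsets of the eligible variables, only {B, L} blocks every backdoor path, so it is the unique smallest valid adjustment set.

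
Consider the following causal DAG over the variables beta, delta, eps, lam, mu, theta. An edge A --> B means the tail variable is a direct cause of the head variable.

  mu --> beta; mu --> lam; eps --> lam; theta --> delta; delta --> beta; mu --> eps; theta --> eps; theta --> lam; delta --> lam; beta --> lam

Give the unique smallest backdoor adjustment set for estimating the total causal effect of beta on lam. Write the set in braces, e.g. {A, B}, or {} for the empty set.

Variables eligible for adjustment (non-descendants of beta, excluding beta and lam): {delta, eps, mu, theta}.
Backdoor paths from beta to lam:
  P1: beta <- mu -> eps <- theta -> delta -> lam
  P2: beta <- mu -> eps <- theta -> lam
  P3: beta <- mu -> eps -> lam
  P4: beta <- mu -> lam
  P5: beta <- delta <- theta -> eps <- mu -> lam
  P6: beta <- delta <- theta -> eps -> lam
  P7: beta <- delta <- theta -> lam
  P8: beta <- delta -> lam
The empty set is not sufficient: P3 (beta <- mu -> eps -> lam) has no collider blocking it and no conditioned non-collider, so it is open.
Try {delta, mu}:
  P1: blocked at fork node mu ∈ conditioning set.
  P2: blocked at fork node mu ∈ conditioning set.
  P3: blocked at fork node mu ∈ conditioning set.
  P4: blocked at fork node mu ∈ conditioning set.
  P5: blocked at chain node delta ∈ conditioning set.
  P6: blocked at chain node delta ∈ conditioning set.
  P7: blocked at chain node delta ∈ conditioning set.
  P8: blocked at fork node delta ∈ conditioning set.
{delta, mu} contains no descendant of beta and blocks every backdoor path.
Every element of {delta, mu} is needed (dropping delta leaves P6 open; dropping mu leaves P3 open), so no proper subset is valid.
Among all size-2 subsets of the eligible variables, only {delta, mu} blocks every backdoor path, so it is the unique smallest valid adjustment set.

{delta, mu}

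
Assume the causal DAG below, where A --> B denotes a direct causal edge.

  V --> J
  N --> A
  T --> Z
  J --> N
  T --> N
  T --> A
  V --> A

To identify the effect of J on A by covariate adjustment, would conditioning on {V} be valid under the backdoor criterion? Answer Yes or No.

Backdoor paths from J to A (paths whose first edge points into J):
  P1: J <- V -> A
Condition 1 (no descendant of J in the set): holds — descendants of J are {A, N}; none are in {V}.
Condition 2 (every backdoor path blocked by {V}):
  P1: blocked at fork node V ∈ conditioning set.
{V} satisfies the backdoor criterion.

Yes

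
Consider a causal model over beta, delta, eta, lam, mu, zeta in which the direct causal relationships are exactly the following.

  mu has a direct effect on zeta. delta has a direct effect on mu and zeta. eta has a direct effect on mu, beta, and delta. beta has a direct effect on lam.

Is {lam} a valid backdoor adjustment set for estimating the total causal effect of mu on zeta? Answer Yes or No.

Backdoor paths from mu to zeta (paths whose first edge points into mu):
  P1: mu <- eta -> delta -> zeta
  P2: mu <- delta -> zeta
Condition 1 (no descendant of mu in the set): holds — descendants of mu are {zeta}; none are in {lam}.
Condition 2 (every backdoor path blocked by {lam}):
  P1: open — no interior node is in the conditioning set.
  P2: open — no interior node is in the conditioning set.
{lam} does not satisfy the backdoor criterion.

No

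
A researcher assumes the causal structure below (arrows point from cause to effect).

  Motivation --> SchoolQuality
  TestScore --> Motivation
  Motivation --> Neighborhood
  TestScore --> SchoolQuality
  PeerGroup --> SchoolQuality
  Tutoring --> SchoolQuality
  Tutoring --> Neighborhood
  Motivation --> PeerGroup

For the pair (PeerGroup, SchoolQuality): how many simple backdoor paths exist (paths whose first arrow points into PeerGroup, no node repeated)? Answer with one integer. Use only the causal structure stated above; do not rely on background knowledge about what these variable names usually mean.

3

A backdoor path from PeerGroup to SchoolQuality is any simple undirected path whose first edge points into PeerGroup (i.e. leaves PeerGroup via a parent).
Parents of PeerGroup: {Motivation}.
Enumerating:
  P1: PeerGroup <- Motivation <- TestScore -> SchoolQuality
  P2: PeerGroup <- Motivation -> Neighborhood <- Tutoring -> SchoolQuality
  P3: PeerGroup <- Motivation -> SchoolQuality
That exhausts the simple backdoor paths. Count: 3.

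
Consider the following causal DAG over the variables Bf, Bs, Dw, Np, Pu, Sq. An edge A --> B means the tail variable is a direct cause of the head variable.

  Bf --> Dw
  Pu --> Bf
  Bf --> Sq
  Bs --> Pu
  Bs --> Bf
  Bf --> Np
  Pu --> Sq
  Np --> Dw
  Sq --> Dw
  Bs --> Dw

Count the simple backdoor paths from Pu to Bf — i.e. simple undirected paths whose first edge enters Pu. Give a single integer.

4

A backdoor path from Pu to Bf is any simple undirected path whose first edge points into Pu (i.e. leaves Pu via a parent).
Parents of Pu: {Bs}.
Enumerating:
  P1: Pu <- Bs -> Bf
  P2: Pu <- Bs -> Dw <- Bf
  P3: Pu <- Bs -> Dw <- Np <- Bf
  P4: Pu <- Bs -> Dw <- Sq <- Bf
That exhausts the simple backdoor paths. Count: 4.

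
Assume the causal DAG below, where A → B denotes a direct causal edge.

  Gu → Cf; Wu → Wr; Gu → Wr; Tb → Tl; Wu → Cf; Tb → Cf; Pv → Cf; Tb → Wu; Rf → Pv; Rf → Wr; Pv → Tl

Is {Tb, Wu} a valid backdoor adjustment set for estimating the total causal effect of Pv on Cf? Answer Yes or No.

Yes

Backdoor paths from Pv to Cf (paths whose first edge points into Pv):
  P1: Pv <- Rf -> Wr <- Wu <- Tb -> Cf
  P2: Pv <- Rf -> Wr <- Wu -> Cf
  P3: Pv <- Rf -> Wr <- Gu -> Cf
Condition 1 (no descendant of Pv in the set): holds — descendants of Pv are {Cf, Tl}; none are in {Tb, Wu}.
Condition 2 (every backdoor path blocked by {Tb, Wu}):
  P1: blocked at collider Wr (neither it nor any descendant is in the conditioning set).
  P2: blocked at collider Wr (neither it nor any descendant is in the conditioning set).
  P3: blocked at collider Wr (neither it nor any descendant is in the conditioning set).
{Tb, Wu} satisfies the backdoor criterion.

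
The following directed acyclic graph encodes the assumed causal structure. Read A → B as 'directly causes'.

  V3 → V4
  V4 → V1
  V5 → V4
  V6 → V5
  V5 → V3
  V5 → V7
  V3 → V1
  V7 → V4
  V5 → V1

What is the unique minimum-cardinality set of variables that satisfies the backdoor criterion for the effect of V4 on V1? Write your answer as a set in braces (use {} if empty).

Variables eligible for adjustment (non-descendants of V4, excluding V4 and V1): {V3, V5, V6, V7}.
Backdoor paths from V4 to V1:
  P1: V4 <- V5 -> V3 -> V1
  P2: V4 <- V5 -> V1
  P3: V4 <- V3 <- V5 -> V1
  P4: V4 <- V3 -> V1
  P5: V4 <- V7 <- V5 -> V3 -> V1
  P6: V4 <- V7 <- V5 -> V1
The empty set is not sufficient: P1 (V4 <- V5 -> V3 -> V1) has no collider blocking it and no conditioned non-collider, so it is open.
Try {V3, V5}:
  P1: blocked at fork node V5 ∈ conditioning set.
  P2: blocked at fork node V5 ∈ conditioning set.
  P3: blocked at chain node V3 ∈ conditioning set.
  P4: blocked at fork node V3 ∈ conditioning set.
  P5: blocked at fork node V5 ∈ conditioning set.
  P6: blocked at fork node V5 ∈ conditioning set.
{V3, V5} contains no descendant of V4 and blocks every backdoor path.
Every element of {V3, V5} is needed (dropping V3 leaves P4 open; dropping V5 leaves P2 open), so no proper subset is valid.
Among all size-2 subsets of the eligible variables, only {V3, V5} blocks every backdoor path, so it is the unique smallest valid adjustment set.

{V3, V5}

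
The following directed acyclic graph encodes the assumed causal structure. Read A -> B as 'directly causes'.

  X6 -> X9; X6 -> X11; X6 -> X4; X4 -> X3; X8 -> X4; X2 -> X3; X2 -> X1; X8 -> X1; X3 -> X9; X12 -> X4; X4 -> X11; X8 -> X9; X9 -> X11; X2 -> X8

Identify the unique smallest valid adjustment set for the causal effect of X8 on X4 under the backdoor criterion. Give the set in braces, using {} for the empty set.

{}

Variables eligible for adjustment (non-descendants of X8, excluding X8 and X4): {X12, X2, X6}.
Backdoor paths from X8 to X4:
  P1: X8 <- X2 -> X3 <- X4
  P2: X8 <- X2 -> X3 -> X9 <- X6 -> X4
  P3: X8 <- X2 -> X3 -> X9 <- X6 -> X11 <- X4
  P4: X8 <- X2 -> X3 -> X9 -> X11 <- X6 -> X4
  P5: X8 <- X2 -> X3 -> X9 -> X11 <- X4
Each backdoor path contains an unconditioned collider, so every path is already blocked with the empty conditioning set:
  P1: blocked at collider X3 (neither it nor any descendant is in the conditioning set).
  P2: blocked at collider X9 (neither it nor any descendant is in the conditioning set).
  P3: blocked at collider X9 (neither it nor any descendant is in the conditioning set).
  P4: blocked at collider X11 (neither it nor any descendant is in the conditioning set).
  P5: blocked at collider X11 (neither it nor any descendant is in the conditioning set).
The empty set is therefore the unique smallest valid set.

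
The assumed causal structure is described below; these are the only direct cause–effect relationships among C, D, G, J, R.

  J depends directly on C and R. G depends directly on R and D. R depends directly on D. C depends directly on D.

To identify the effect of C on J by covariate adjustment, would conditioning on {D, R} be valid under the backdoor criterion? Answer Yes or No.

Backdoor paths from C to J (paths whose first edge points into C):
  P1: C <- D -> R -> J
  P2: C <- D -> G <- R -> J
Condition 1 (no descendant of C in the set): holds — descendants of C are {J}; none are in {D, R}.
Condition 2 (every backdoor path blocked by {D, R}):
  P1: blocked at fork node D ∈ conditioning set.
  P2: blocked at fork node D ∈ conditioning set.
{D, R} satisfies the backdoor criterion.

Yes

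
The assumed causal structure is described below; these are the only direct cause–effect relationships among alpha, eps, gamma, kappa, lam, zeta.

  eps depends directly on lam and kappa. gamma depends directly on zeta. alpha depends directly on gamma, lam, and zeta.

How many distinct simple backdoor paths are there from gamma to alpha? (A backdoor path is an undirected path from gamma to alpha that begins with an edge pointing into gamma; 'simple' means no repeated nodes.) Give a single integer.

1

A backdoor path from gamma to alpha is any simple undirected path whose first edge points into gamma (i.e. leaves gamma via a parent).
Parents of gamma: {zeta}.
Enumerating:
  P1: gamma <- zeta -> alpha
That exhausts the simple backdoor paths. Count: 1.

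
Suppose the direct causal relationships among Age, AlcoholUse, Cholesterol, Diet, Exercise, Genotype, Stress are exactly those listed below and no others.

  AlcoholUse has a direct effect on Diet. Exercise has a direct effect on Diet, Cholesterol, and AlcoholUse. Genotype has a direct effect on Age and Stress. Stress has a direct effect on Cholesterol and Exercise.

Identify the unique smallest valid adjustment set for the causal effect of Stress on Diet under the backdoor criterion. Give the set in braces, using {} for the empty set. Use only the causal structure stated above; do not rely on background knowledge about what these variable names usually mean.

Variables eligible for adjustment (non-descendants of Stress, excluding Stress and Diet): {Age, Genotype}.
Backdoor paths from Stress to Diet:
  (none)
With no backdoor paths the empty set already satisfies the criterion, and it is trivially minimal.

{}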